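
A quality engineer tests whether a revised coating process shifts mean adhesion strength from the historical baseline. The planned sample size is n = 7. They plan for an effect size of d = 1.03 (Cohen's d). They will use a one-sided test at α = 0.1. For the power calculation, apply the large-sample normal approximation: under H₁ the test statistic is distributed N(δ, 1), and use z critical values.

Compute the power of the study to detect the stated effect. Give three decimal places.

Noncentrality parameter: δ = d·√n = 1.03 × √7 = 2.7251
Critical value for a one-sided test at α = 0.1: z_α = 1.282.
Power = P(Z > 1.282 − δ) = Φ(1.444) = 0.9256.

Power ≈ 0.926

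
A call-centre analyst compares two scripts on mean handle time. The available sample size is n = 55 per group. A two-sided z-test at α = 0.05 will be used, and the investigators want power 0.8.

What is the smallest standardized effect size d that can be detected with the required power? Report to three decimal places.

Required noncentrality: δ = z_{0.025} + z_{0.20} = 1.960 + 0.842 = 2.802.
(The second rejection-region term Φ(−δ − z_{α/2}) is negligible and dropped.)
δ = d·√(n/2) ⇒ d = δ/√(n/2) = 2.802/√(55/2) = 0.5342.

d ≈ 0.534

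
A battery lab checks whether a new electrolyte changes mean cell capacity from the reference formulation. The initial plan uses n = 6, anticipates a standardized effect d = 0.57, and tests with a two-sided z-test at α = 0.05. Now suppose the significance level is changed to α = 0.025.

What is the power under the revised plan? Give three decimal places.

Power ≈ 0.199

δ = d·√n = 0.57 × √6 = 1.3962 (unchanged). New critical value: z_{0.0125} = 2.241.
Revised power = Φ(δ − 2.241) + Φ(−δ − 2.241) = Φ(-0.845) + Φ(-3.638) = 0.1990 + 0.0001 = 0.1991.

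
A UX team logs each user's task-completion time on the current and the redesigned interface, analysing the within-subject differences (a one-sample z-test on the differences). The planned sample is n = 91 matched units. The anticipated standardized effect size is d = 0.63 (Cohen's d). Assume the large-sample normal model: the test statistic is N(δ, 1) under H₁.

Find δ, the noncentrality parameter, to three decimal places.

δ ≈ 6.010

δ = d·√n = 0.63 × √91 = 6.0098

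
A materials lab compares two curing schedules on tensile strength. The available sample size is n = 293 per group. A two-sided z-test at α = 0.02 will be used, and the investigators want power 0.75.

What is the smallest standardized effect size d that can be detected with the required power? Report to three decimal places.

d ≈ 0.248

Need Φ(δ − 2.326) = 0.75, so δ = 2.326 + 0.674 = 3.001.
(Lower-tail contribution to power is negligible for δ > 0.)
δ = d·√(n/2) ⇒ d = δ/√(n/2) = 3.001/√(293/2) = 0.2479.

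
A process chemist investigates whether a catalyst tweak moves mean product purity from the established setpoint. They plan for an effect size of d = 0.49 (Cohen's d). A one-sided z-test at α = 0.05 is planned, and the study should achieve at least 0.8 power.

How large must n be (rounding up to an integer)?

For power 0.8 need Φ(δ − z_{0.05}) = 0.8, so δ = z_{0.05} + z_{0.20} = 1.645 + 0.842 = 2.486.
δ = d·√n ⇒ n = (δ/d)² = (2.486 / 0.49)² = 25.75.
Round up to the next whole unit.

n = 26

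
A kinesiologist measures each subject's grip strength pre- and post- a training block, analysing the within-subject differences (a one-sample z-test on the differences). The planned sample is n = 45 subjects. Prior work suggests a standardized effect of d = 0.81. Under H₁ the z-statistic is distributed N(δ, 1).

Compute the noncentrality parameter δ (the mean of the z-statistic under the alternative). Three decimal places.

δ ≈ 5.434

The noncentrality parameter scales effect size by the design's sample-size factor: δ = d·√n = 0.81 × √45 = 5.4336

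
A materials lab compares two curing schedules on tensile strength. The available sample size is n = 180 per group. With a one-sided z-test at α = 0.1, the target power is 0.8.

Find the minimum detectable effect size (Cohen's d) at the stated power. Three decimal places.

d ≈ 0.224

Required noncentrality: δ = z_{0.1} + z_{0.20} = 1.282 + 0.842 = 2.123.
δ = d·√(n/2) ⇒ d = δ/√(n/2) = 2.123/√(180/2) = 0.2238.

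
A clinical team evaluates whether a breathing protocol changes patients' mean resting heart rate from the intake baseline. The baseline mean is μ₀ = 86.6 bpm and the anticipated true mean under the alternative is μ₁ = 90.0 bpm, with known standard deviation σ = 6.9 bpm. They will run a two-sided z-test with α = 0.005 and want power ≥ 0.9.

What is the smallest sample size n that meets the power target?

Standardized effect: d = |μ₁ − μ₀| / σ = |90.0 − 86.6| / 6.9 = 0.4928
Set Φ(δ − 2.807) = 0.9; then δ − 2.807 = Φ⁻¹(0.9) = 1.282, giving δ = 4.089.
(For δ > 0 the lower-tail rejection region contributes negligibly to power, so the one-term inversion is standard.)
δ = d·√n ⇒ n = (δ/d)² = (4.089 / 0.4928)² = 68.85.
Round up to the next whole unit.

n = 69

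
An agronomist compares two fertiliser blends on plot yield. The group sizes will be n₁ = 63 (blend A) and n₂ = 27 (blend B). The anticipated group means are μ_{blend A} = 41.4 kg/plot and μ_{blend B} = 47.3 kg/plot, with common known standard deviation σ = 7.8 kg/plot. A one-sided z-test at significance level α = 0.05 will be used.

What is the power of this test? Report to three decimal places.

Standardized effect: d = |μ_{blend A} − μ_{blend B}| / σ = |41.4 − 47.3| / 7.8 = 0.7564
Noncentrality parameter: δ = d / √(1/n₁ + 1/n₂) = 0.7564 / √(1/63 + 1/27) = 3.2884
Critical value for a one-sided test at α = 0.05: z_α = 1.645.
Power = P(Z > 1.645 − δ) = Φ(1.644) = 0.9499.

Power ≈ 0.950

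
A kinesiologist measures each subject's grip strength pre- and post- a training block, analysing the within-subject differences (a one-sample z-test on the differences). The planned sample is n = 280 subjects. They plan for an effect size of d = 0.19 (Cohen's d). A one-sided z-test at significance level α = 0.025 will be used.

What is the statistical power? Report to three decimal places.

Power ≈ 0.889

Noncentrality parameter: δ = d·√n = 0.19 × √280 = 3.1793
One-sided α = 0.025 → critical value z_{0.025} = 1.960.
Power = Φ(δ − 1.960) = Φ(1.219) = 0.8886.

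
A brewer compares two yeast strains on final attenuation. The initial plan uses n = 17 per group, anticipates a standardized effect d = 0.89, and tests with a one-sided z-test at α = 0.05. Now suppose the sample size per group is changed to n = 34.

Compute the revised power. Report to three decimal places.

Power ≈ 0.979

With n = 34 per group: δ = d·√(n/2) = 0.89 × √(34/2) = 3.6696. Critical value z_{0.05} = 1.645.
Revised power = P(Z > 1.645 − δ) = Φ(2.025) = 0.9786.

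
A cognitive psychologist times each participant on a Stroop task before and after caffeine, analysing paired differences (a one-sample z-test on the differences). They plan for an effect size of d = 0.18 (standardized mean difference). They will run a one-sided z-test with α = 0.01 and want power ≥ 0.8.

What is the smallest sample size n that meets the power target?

Set Φ(δ − 2.326) = 0.8; then δ − 2.326 = Φ⁻¹(0.8) = 0.842, giving δ = 3.168.
δ = d·√n ⇒ n = (δ/d)² = (3.168 / 0.18)² = 309.75.
Round up to the next whole unit.

n = 310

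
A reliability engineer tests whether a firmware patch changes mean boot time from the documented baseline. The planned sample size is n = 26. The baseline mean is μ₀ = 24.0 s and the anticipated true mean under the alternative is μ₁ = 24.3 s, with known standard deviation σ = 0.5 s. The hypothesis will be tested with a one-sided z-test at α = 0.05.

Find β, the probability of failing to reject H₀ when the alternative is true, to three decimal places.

β ≈ 0.079

Standardized effect: d = |μ₁ − μ₀| / σ = |24.3 − 24.0| / 0.5 = 0.6000
Noncentrality parameter: δ = d·√n = 0.6000 × √26 = 3.0594
Critical value for a one-sided test at α = 0.05: z_α = 1.645.
Power = P(Z > 1.645 − δ) = Φ(1.415) = 0.9214.
Type II error: β = 1 − power = 1 − 0.9214 = 0.0786.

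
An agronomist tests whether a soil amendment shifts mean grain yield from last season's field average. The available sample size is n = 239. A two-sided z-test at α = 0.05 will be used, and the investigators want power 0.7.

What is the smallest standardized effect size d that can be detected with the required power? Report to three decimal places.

d ≈ 0.161

Need Φ(δ − 1.960) = 0.7, so δ = 1.960 + 0.524 = 2.484.
(The second rejection-region term Φ(−δ − z_{α/2}) is negligible and dropped.)
δ = d·√n ⇒ d = δ/√n = 2.484/√239 = 0.1607.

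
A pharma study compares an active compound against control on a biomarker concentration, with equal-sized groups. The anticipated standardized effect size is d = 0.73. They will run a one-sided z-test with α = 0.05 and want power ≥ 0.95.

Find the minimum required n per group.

Set Φ(δ − 1.645) = 0.95; then δ − 1.645 = Φ⁻¹(0.95) = 1.645, giving δ = 3.290.
δ = d·√(n/2) ⇒ n = 2(δ/d)² = 2 × (3.290 / 0.73)² = 40.62.
Round up to the next whole unit.

n = 41 per group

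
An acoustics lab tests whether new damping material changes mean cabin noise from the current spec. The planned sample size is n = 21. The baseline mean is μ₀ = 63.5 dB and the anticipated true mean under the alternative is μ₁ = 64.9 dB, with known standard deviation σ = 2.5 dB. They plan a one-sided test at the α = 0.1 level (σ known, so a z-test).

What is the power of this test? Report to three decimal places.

Standardized effect: d = |μ₁ − μ₀| / σ = |64.9 − 63.5| / 2.5 = 0.5600
Noncentrality parameter: δ = d·√n = 0.5600 × √21 = 2.5662
One-sided α = 0.1 → critical value z_{0.1} = 1.282.
Power = Φ(δ − 1.282) = Φ(1.285) = 0.9005.

Power ≈ 0.901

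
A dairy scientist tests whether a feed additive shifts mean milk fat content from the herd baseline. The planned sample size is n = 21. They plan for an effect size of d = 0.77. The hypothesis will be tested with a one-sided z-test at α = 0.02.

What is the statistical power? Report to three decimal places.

Noncentrality parameter: δ = d·√n = 0.77 × √21 = 3.5286
One-sided α = 0.02 → critical value z_{0.02} = 2.054.
Power = Φ(δ − 2.054) = Φ(1.475) = 0.9299.

Power ≈ 0.930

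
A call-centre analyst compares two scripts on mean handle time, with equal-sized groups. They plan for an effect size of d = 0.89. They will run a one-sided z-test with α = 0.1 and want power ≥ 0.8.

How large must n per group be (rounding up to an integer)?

n = 12 per group

Set Φ(δ − 1.282) = 0.8; then δ − 1.282 = Φ⁻¹(0.8) = 0.842, giving δ = 2.123.
δ = d·√(n/2) ⇒ n = 2(δ/d)² = 2 × (2.123 / 0.89)² = 11.38.
Round up to the next whole unit.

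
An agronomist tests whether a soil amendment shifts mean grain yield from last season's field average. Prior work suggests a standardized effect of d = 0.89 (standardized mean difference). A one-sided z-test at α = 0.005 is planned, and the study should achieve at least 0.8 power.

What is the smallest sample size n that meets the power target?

n = 15

Set Φ(δ − 2.576) = 0.8; then δ − 2.576 = Φ⁻¹(0.8) = 0.842, giving δ = 3.417.
δ = d·√n ⇒ n = (δ/d)² = (3.417 / 0.89)² = 14.74.
Round up to the next whole unit.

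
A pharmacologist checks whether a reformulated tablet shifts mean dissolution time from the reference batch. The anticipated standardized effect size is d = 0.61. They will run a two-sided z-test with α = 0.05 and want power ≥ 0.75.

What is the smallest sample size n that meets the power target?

For power 0.75 need Φ(δ − z_{0.025}) = 0.75, so δ = z_{0.025} + z_{0.25} = 1.960 + 0.674 = 2.634.
(The Φ(−δ − z_{α/2}) term is vanishingly small for δ > 0 and is dropped in the standard sample-size formula.)
δ = d·√n ⇒ n = (δ/d)² = (2.634 / 0.61)² = 18.65.
Rounding up, n = 19.

n = 19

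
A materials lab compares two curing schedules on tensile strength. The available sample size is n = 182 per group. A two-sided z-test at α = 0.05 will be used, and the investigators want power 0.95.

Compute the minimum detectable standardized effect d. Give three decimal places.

d ≈ 0.378

Required noncentrality: δ = z_{0.025} + z_{0.05} = 1.960 + 1.645 = 3.605.
(Lower-tail contribution to power is negligible for δ > 0.)
δ = d·√(n/2) ⇒ d = δ/√(n/2) = 3.605/√(182/2) = 0.3779.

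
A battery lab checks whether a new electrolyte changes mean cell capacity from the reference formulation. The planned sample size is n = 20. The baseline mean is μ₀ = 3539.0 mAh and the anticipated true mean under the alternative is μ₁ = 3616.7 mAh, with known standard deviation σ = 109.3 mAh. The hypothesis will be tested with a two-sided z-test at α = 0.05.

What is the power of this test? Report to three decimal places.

Standardized effect: d = |μ₁ − μ₀| / σ = |3616.7 − 3539.0| / 109.3 = 0.7109
Noncentrality parameter: δ = d·√n = 0.7109 × √20 = 3.1792
Critical value for a two-sided test at α = 0.05: z_{α/2} = 1.960.
Power = Φ(δ − 1.960) + Φ(−δ − 1.960) = Φ(1.219) + Φ(-5.139) = 0.8886 + 0.0000 = 0.8886.

Power ≈ 0.889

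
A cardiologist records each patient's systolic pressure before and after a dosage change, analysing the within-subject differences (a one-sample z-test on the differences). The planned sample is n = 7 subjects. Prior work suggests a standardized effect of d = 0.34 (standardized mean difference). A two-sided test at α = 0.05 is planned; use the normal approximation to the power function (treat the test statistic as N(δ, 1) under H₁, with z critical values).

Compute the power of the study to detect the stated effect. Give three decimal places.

Noncentrality parameter: δ = d·√n = 0.34 × √7 = 0.8996
Critical value for a two-sided test at α = 0.05: z_{α/2} = 1.960.
Power = Φ(δ − 1.960) + Φ(−δ − 1.960) = Φ(-1.060) + Φ(-2.860) = 0.1445 + 0.0021 = 0.1466.

Power ≈ 0.147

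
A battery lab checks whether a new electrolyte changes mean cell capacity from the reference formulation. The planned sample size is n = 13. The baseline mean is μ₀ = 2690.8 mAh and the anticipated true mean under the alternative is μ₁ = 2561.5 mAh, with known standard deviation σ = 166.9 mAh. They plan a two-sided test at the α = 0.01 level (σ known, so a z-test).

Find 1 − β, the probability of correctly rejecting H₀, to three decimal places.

Standardized effect: d = |μ₁ − μ₀| / σ = |2561.5 − 2690.8| / 166.9 = 0.7747
Noncentrality parameter: δ = d·√n = 0.7747 × √13 = 2.7933
Critical value for a two-sided test at α = 0.01: z_{α/2} = 2.576.
Power = Φ(δ − 2.576) + Φ(−δ − 2.576) = Φ(0.217) + Φ(-5.369) = 0.5861 + 0.0000 = 0.5861.

Power ≈ 0.586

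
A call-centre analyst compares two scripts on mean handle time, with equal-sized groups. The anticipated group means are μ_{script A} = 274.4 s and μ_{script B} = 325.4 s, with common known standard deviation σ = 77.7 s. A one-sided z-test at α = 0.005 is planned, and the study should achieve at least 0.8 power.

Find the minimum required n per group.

Standardized effect: d = |μ_{script A} − μ_{script B}| / σ = |274.4 − 325.4| / 77.7 = 0.6564
Set Φ(δ − 2.576) = 0.8; then δ − 2.576 = Φ⁻¹(0.8) = 0.842, giving δ = 3.417.
δ = d·√(n/2) ⇒ n = 2(δ/d)² = 2 × (3.417 / 0.6564)² = 54.22.
Rounding up, n = 55 per group.

n = 55 per group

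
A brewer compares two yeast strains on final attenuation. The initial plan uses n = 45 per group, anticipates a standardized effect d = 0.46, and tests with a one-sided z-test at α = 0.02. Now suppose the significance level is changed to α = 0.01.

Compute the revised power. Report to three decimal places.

Power ≈ 0.443

δ = d·√(n/2) = 0.46 × √(45/2) = 2.1820 (unchanged). New critical value: z_{0.01} = 2.326.
Revised power = P(Z > 2.326 − δ) = Φ(-0.144) = 0.4426.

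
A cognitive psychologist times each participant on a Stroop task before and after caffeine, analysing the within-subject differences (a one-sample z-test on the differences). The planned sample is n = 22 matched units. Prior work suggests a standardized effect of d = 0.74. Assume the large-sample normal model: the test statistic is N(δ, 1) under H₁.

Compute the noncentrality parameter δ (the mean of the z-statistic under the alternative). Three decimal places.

The noncentrality parameter scales effect size by the design's sample-size factor: δ = d·√n = 0.74 × √22 = 3.4709

δ ≈ 3.471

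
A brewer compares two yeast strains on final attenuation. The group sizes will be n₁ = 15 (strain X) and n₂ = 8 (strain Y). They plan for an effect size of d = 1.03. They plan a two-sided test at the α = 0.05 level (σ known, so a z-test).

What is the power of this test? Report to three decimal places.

Noncentrality parameter: δ = d / √(1/n₁ + 1/n₂) = 1.03 / √(1/15 + 1/8) = 2.3527
Two-sided α = 0.05 → critical value z_{0.025} = 1.960.
Power = Φ(δ − 1.960) + Φ(−δ − 1.960) = Φ(0.393) + Φ(-4.313) = 0.6527 + 0.0000 = 0.6527.

Power ≈ 0.653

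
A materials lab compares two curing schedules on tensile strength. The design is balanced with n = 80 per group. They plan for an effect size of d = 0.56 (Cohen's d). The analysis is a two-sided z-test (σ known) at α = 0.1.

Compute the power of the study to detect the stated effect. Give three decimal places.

Power ≈ 0.971

Noncentrality parameter: δ = d·√(n/2) = 0.56 × √(80/2) = 3.5418
Critical value for a two-sided test at α = 0.1: z_{α/2} = 1.645.
Power = Φ(δ − 1.645) + Φ(−δ − 1.645) = Φ(1.897) + Φ(-5.187) = 0.9711 + 0.0000 = 0.9711.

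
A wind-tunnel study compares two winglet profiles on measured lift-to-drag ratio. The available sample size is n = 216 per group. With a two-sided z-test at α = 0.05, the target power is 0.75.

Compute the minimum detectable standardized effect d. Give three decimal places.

d ≈ 0.254

Need Φ(δ − 1.960) = 0.75, so δ = 1.960 + 0.674 = 2.634.
(Lower-tail contribution to power is negligible for δ > 0.)
δ = d·√(n/2) ⇒ d = δ/√(n/2) = 2.634/√(216/2) = 0.2535.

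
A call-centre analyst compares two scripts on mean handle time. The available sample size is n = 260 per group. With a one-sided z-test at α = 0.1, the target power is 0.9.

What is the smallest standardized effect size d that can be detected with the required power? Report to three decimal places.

Required noncentrality: δ = z_{0.1} + z_{0.10} = 1.282 + 1.282 = 2.563.
δ = d·√(n/2) ⇒ d = δ/√(n/2) = 2.563/√(260/2) = 0.2248.

d ≈ 0.225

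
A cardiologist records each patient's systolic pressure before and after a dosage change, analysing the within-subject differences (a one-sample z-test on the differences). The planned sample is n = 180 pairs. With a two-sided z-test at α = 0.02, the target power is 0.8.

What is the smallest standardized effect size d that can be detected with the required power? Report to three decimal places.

d ≈ 0.236

Required noncentrality: δ = z_{0.01} + z_{0.20} = 2.326 + 0.842 = 3.168.
(The second rejection-region term Φ(−δ − z_{α/2}) is negligible and dropped.)
δ = d·√n ⇒ d = δ/√n = 3.168/√180 = 0.2361.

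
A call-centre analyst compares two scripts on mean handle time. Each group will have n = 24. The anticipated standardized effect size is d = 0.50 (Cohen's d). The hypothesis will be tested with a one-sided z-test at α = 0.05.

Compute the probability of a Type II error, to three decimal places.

β ≈ 0.465

Noncentrality parameter: λ = d·√(n/2) = 0.50 × √(24/2) = 1.7321
Critical value for a one-sided test at α = 0.05: z_α = 1.645.
Power = P(Z > 1.645 − λ) = Φ(0.087) = 0.5347.
Type II error: β = 1 − power = 1 − 0.5347 = 0.4653.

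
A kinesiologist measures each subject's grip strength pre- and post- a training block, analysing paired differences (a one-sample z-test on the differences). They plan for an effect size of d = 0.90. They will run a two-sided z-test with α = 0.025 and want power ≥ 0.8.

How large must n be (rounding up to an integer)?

For power 0.8 need Φ(δ − z_{0.0125}) = 0.8, so δ = z_{0.0125} + z_{0.20} = 2.241 + 0.842 = 3.083.
(The Φ(−δ − z_{α/2}) term is vanishingly small for δ > 0 and is dropped in the standard sample-size formula.)
δ = d·√n ⇒ n = (δ/d)² = (3.083 / 0.90)² = 11.73.
Rounding up, n = 12.

n = 12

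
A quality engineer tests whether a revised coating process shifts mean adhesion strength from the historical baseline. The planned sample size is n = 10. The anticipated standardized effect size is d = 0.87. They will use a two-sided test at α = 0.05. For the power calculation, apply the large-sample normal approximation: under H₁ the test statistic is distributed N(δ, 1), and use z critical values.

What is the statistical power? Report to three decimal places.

Noncentrality parameter: δ = d·√n = 0.87 × √10 = 2.7512
Two-sided α = 0.05 → critical value z_{0.025} = 1.960.
Power = Φ(δ − 1.960) + Φ(−δ − 1.960) = Φ(0.791) + Φ(-4.711) = 0.7856 + 0.0000 = 0.7856.

Power ≈ 0.786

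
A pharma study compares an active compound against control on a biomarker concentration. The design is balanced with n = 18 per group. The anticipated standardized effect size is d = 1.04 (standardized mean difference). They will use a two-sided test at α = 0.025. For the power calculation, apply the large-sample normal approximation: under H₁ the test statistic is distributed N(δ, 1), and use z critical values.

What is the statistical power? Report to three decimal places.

Noncentrality parameter: δ = d·√(n/2) = 1.04 × √(18/2) = 3.1200
Two-sided α = 0.025 → critical value z_{0.0125} = 2.241.
Power = Φ(δ − 2.241) + Φ(−δ − 2.241) = Φ(0.879) + Φ(-5.361) = 0.8102 + 0.0000 = 0.8102.

Power ≈ 0.810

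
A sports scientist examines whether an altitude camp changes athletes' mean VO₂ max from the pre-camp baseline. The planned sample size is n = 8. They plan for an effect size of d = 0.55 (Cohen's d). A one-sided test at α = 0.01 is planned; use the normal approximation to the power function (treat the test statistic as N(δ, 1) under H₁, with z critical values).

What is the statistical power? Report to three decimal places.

Power ≈ 0.220

Noncentrality parameter: δ = d·√n = 0.55 × √8 = 1.5556
One-sided α = 0.01 → critical value z_{0.01} = 2.326.
Power = Φ(δ − 2.326) = Φ(-0.771) = 0.2204.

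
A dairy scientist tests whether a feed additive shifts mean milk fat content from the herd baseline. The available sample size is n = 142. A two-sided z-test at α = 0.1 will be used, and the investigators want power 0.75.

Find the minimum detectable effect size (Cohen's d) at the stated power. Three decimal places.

Required noncentrality: δ = z_{0.05} + z_{0.25} = 1.645 + 0.674 = 2.319.
(The second rejection-region term Φ(−δ − z_{α/2}) is negligible and dropped.)
δ = d·√n ⇒ d = δ/√n = 2.319/√142 = 0.1946.

d ≈ 0.195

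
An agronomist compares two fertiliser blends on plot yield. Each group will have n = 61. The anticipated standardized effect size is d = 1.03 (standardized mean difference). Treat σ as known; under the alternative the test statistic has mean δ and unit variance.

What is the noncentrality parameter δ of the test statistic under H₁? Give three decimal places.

δ ≈ 5.688

δ = d·√(n/2) = 1.03 × √(61/2) = 5.6884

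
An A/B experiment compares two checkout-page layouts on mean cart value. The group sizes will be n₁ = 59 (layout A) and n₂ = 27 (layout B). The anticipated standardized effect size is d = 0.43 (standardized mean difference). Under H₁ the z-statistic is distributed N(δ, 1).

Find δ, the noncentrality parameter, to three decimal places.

The noncentrality parameter scales effect size by the design's sample-size factor: δ = d / √(1/n₁ + 1/n₂) = 0.43 / √(1/59 + 1/27) = 1.8507

δ ≈ 1.851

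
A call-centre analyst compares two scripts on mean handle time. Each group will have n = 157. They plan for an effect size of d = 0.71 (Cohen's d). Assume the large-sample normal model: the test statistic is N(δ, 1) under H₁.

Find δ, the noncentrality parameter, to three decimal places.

The noncentrality parameter scales effect size by the design's sample-size factor: δ = d·√(n/2) = 0.71 × √(157/2) = 6.2906

δ ≈ 6.291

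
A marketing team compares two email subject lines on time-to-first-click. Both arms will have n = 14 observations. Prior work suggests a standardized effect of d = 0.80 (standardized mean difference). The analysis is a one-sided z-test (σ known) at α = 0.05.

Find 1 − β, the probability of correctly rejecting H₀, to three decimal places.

Power ≈ 0.681

Noncentrality parameter: δ = d·√(n/2) = 0.80 × √(14/2) = 2.1166
Critical value for a one-sided test at α = 0.05: z_α = 1.645.
Power = Φ(δ − 1.645) = Φ(0.472) = 0.6814.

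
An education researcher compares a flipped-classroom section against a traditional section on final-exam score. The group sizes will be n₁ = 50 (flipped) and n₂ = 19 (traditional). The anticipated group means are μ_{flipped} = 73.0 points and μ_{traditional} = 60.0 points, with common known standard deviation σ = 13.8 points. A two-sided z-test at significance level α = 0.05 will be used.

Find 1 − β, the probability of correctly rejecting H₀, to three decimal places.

Power ≈ 0.938

Standardized effect: d = |μ_{flipped} − μ_{traditional}| / σ = |73.0 − 60.0| / 13.8 = 0.9420
Noncentrality parameter: δ = d / √(1/n₁ + 1/n₂) = 0.9420 / √(1/50 + 1/19) = 3.4954
Critical value for a two-sided test at α = 0.05: z_{α/2} = 1.960.
Power = Φ(δ − 1.960) + Φ(−δ − 1.960) = Φ(1.535) + Φ(-5.455) = 0.9377 + 0.0000 = 0.9377.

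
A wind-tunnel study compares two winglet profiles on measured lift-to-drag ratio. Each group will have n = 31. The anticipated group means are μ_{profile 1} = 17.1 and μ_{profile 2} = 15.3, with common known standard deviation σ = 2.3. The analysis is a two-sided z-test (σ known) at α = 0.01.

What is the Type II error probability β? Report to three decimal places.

β ≈ 0.307

Standardized effect: d = |μ_{profile 1} − μ_{profile 2}| / σ = |17.1 − 15.3| / 2.3 = 0.7826
Noncentrality parameter: λ = d·√(n/2) = 0.7826 × √(31/2) = 3.0811
Two-sided α = 0.01 → critical value z_{0.005} = 2.576.
Power = Φ(λ − 2.576) + Φ(−λ − 2.576) = Φ(0.505) + Φ(-5.657) = 0.6933 + 0.0000 = 0.6933.
Type II error: β = 1 − power = 1 − 0.6933 = 0.3067.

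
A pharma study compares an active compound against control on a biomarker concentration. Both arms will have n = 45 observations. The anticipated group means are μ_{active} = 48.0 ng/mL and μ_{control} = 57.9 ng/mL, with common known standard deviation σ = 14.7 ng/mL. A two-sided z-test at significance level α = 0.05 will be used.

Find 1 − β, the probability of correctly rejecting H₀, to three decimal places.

Standardized effect: d = |μ_{active} − μ_{control}| / σ = |48.0 − 57.9| / 14.7 = 0.6735
Noncentrality parameter: δ = d·√(n/2) = 0.6735 × √(45/2) = 3.1945
Critical value for a two-sided test at α = 0.05: z_{α/2} = 1.960.
Power = Φ(δ − 1.960) + Φ(−δ − 1.960) = Φ(1.235) + Φ(-5.155) = 0.8915 + 0.0000 = 0.8915.

Power ≈ 0.892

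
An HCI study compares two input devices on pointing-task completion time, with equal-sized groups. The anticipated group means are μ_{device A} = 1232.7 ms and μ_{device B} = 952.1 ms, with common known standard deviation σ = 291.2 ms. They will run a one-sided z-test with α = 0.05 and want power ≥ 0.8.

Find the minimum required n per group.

Standardized effect: d = |μ_{device A} − μ_{device B}| / σ = |1232.7 − 952.1| / 291.2 = 0.9636
For power 0.8 need Φ(δ − z_{0.05}) = 0.8, so δ = z_{0.05} + z_{0.20} = 1.645 + 0.842 = 2.486.
δ = d·√(n/2) ⇒ n = 2(δ/d)² = 2 × (2.486 / 0.9636)² = 13.32.
Round up to the next whole unit.

n = 14 per group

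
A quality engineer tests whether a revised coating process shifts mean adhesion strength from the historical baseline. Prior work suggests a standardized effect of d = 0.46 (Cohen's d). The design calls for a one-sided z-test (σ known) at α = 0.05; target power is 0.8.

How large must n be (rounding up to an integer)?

n = 30

For power 0.8 need Φ(δ − z_{0.05}) = 0.8, so δ = z_{0.05} + z_{0.20} = 1.645 + 0.842 = 2.486.
δ = d·√n ⇒ n = (δ/d)² = (2.486 / 0.46)² = 29.22.
Round up to the next whole unit.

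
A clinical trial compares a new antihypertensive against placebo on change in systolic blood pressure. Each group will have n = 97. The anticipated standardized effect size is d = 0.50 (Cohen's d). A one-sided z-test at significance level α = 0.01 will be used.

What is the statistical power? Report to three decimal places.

Power ≈ 0.876

Noncentrality parameter: δ = d·√(n/2) = 0.50 × √(97/2) = 3.4821
One-sided α = 0.01 → critical value z_{0.01} = 2.326.
Power = Φ(δ − 2.326) = Φ(1.156) = 0.8761.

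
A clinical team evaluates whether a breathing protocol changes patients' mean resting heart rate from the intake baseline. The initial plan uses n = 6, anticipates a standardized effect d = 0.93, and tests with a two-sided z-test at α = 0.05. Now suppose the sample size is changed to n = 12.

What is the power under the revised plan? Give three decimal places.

Power ≈ 0.896

With n = 12: δ = d·√n = 0.93 × √12 = 3.2216. Critical value z_{0.025} = 1.960.
Revised power = Φ(δ − 1.960) + Φ(−δ − 1.960) = Φ(1.262) + Φ(-5.182) = 0.8965 + 0.0000 = 0.8965.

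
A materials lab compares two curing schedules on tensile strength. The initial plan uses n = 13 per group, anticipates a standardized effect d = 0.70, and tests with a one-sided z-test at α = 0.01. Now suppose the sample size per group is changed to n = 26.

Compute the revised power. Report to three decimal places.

With n = 26 per group: δ = d·√(n/2) = 0.70 × √(26/2) = 2.5239. Critical value z_{0.01} = 2.326.
Revised power = Φ(δ − 2.326) = Φ(0.198) = 0.5783.

Power ≈ 0.578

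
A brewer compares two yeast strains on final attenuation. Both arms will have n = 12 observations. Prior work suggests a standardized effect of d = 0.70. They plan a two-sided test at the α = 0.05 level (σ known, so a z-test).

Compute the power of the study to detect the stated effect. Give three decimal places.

Power ≈ 0.403

Noncentrality parameter: λ = d·√(n/2) = 0.70 × √(12/2) = 1.7146
Two-sided α = 0.05 → critical value z_{0.025} = 1.960.
Power = Φ(λ − 1.960) + Φ(−λ − 1.960) = Φ(-0.245) + Φ(-3.675) = 0.4031 + 0.0001 = 0.4032.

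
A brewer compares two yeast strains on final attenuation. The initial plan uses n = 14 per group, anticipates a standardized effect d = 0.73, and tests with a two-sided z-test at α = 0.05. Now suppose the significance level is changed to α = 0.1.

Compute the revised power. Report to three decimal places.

Power ≈ 0.613

δ = d·√(n/2) = 0.73 × √(14/2) = 1.9314 (unchanged). New critical value: z_{0.05} = 1.645.
Revised power = Φ(δ − 1.645) + Φ(−δ − 1.645) = Φ(0.287) + Φ(-3.576) = 0.6128 + 0.0002 = 0.6129.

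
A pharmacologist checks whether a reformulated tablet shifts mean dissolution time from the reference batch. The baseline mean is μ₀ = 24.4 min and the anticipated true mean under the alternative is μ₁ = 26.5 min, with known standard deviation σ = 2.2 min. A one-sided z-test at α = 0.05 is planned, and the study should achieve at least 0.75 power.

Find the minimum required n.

Standardized effect: d = |μ₁ − μ₀| / σ = |26.5 − 24.4| / 2.2 = 0.9545
For power 0.75 need Φ(δ − z_{0.05}) = 0.75, so δ = z_{0.05} + z_{0.25} = 1.645 + 0.674 = 2.319.
δ = d·√n ⇒ n = (δ/d)² = (2.319 / 0.9545)² = 5.90.
Round up to the next whole unit.

n = 6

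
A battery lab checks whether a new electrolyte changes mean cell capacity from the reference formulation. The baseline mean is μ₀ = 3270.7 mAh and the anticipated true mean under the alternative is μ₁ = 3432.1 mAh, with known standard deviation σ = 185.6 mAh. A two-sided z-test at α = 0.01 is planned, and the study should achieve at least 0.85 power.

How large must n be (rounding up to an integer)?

n = 18

Standardized effect: d = |μ₁ − μ₀| / σ = |3432.1 − 3270.7| / 185.6 = 0.8696
Set Φ(δ − 2.576) = 0.85; then δ − 2.576 = Φ⁻¹(0.85) = 1.036, giving δ = 3.612.
(For δ > 0 the lower-tail rejection region contributes negligibly to power, so the one-term inversion is standard.)
δ = d·√n ⇒ n = (δ/d)² = (3.612 / 0.8696)² = 17.25.
Rounding up, n = 18.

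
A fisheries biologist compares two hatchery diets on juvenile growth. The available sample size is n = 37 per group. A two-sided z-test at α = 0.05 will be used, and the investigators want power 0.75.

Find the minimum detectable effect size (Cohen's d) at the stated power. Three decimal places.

Need Φ(δ − 1.960) = 0.75, so δ = 1.960 + 0.674 = 2.634.
(Lower-tail contribution to power is negligible for δ > 0.)
δ = d·√(n/2) ⇒ d = δ/√(n/2) = 2.634/√(37/2) = 0.6125.

d ≈ 0.612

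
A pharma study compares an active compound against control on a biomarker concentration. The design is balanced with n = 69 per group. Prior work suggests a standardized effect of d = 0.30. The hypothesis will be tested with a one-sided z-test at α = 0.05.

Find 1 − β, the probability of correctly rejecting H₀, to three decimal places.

Power ≈ 0.547

Noncentrality parameter: δ = d·√(n/2) = 0.30 × √(69/2) = 1.7621
Critical value for a one-sided test at α = 0.05: z_α = 1.645.
Power = Φ(δ − 1.645) = Φ(0.117) = 0.5467.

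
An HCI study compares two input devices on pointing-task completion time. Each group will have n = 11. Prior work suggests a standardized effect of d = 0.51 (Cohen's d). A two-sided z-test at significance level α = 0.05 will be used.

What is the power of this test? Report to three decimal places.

Power ≈ 0.223

Noncentrality parameter: δ = d·√(n/2) = 0.51 × √(11/2) = 1.1961
Critical value for a two-sided test at α = 0.05: z_{α/2} = 1.960.
Power = Φ(δ − 1.960) + Φ(−δ − 1.960) = Φ(-0.764) + Φ(-3.156) = 0.2225 + 0.0008 = 0.2233.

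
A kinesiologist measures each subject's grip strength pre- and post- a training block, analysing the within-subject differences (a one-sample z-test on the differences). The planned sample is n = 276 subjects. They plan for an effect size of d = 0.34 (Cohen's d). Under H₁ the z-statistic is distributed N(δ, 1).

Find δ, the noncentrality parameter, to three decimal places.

δ ≈ 5.649

δ = d·√n = 0.34 × √276 = 5.6485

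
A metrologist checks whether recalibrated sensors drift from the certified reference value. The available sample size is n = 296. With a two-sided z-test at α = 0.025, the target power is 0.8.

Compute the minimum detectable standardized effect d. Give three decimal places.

Need Φ(δ − 2.241) = 0.8, so δ = 2.241 + 0.842 = 3.083.
(Lower-tail contribution to power is negligible for δ > 0.)
δ = d·√n ⇒ d = δ/√n = 3.083/√296 = 0.1792.

d ≈ 0.179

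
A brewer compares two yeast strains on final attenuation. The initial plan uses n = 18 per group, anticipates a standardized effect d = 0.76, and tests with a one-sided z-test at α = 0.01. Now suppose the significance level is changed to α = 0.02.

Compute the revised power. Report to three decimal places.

Power ≈ 0.589

δ = d·√(n/2) = 0.76 × √(18/2) = 2.2800 (unchanged). New critical value: z_{0.02} = 2.054.
Revised power = P(Z > 2.054 − δ) = Φ(0.226) = 0.5895.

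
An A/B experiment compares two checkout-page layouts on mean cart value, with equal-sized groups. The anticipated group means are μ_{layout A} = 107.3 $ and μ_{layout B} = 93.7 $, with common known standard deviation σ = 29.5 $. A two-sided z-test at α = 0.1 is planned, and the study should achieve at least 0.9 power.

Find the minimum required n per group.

Standardized effect: d = |μ_{layout A} − μ_{layout B}| / σ = |107.3 − 93.7| / 29.5 = 0.4610
Set Φ(δ − 1.645) = 0.9; then δ − 1.645 = Φ⁻¹(0.9) = 1.282, giving δ = 2.926.
(The Φ(−δ − z_{α/2}) term is vanishingly small for δ > 0 and is dropped in the standard sample-size formula.)
δ = d·√(n/2) ⇒ n = 2(δ/d)² = 2 × (2.926 / 0.4610)² = 80.59.
Rounding up, n = 81 per group.

n = 81 per group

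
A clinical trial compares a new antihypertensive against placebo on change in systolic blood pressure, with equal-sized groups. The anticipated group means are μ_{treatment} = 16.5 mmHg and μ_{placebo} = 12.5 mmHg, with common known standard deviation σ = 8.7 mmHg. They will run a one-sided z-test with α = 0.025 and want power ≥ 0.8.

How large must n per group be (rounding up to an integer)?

Standardized effect: d = |μ_{treatment} − μ_{placebo}| / σ = |16.5 − 12.5| / 8.7 = 0.4598
For power 0.8 need Φ(δ − z_{0.025}) = 0.8, so δ = z_{0.025} + z_{0.20} = 1.960 + 0.842 = 2.802.
δ = d·√(n/2) ⇒ n = 2(δ/d)² = 2 × (2.802 / 0.4598)² = 74.26.
Rounding up, n = 75 per group.

n = 75 per group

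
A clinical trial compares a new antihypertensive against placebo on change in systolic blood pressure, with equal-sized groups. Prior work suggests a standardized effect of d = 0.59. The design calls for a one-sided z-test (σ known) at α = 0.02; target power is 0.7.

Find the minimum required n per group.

For power 0.7 need Φ(δ − z_{0.02}) = 0.7, so δ = z_{0.02} + z_{0.30} = 2.054 + 0.524 = 2.578.
δ = d·√(n/2) ⇒ n = 2(δ/d)² = 2 × (2.578 / 0.59)² = 38.19.
Round up to the next whole unit.

n = 39 per group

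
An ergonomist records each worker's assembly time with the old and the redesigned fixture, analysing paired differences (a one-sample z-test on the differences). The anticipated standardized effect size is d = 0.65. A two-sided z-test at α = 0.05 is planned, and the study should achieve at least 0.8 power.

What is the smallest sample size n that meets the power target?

Set Φ(δ − 1.960) = 0.8; then δ − 1.960 = Φ⁻¹(0.8) = 0.842, giving δ = 2.802.
(For δ > 0 the lower-tail rejection region contributes negligibly to power, so the one-term inversion is standard.)
δ = d·√n ⇒ n = (δ/d)² = (2.802 / 0.65)² = 18.58.
Round up to the next whole unit.

n = 19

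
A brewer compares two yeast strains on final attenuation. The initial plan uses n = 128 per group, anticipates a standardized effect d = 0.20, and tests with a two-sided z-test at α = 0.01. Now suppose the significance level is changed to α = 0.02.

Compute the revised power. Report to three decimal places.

Power ≈ 0.234

δ = d·√(n/2) = 0.20 × √(128/2) = 1.6000 (unchanged). New critical value: z_{0.01} = 2.326.
Revised power = Φ(δ − 2.326) + Φ(−δ − 2.326) = Φ(-0.726) + Φ(-3.926) = 0.2338 + 0.0000 = 0.2339.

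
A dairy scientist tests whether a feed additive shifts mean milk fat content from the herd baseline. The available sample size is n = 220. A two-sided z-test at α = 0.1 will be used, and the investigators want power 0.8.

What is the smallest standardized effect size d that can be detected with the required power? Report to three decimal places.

Need Φ(δ − 1.645) = 0.8, so δ = 1.645 + 0.842 = 2.486.
(Lower-tail contribution to power is negligible for δ > 0.)
δ = d·√n ⇒ d = δ/√n = 2.486/√220 = 0.1676.

d ≈ 0.168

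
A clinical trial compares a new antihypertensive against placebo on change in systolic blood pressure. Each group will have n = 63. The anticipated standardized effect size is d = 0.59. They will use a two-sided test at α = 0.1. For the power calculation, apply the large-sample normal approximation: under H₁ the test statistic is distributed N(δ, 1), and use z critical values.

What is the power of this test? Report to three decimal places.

Noncentrality parameter: δ = d·√(n/2) = 0.59 × √(63/2) = 3.3114
Two-sided α = 0.1 → critical value z_{0.05} = 1.645.
Power = Φ(δ − 1.645) + Φ(−δ − 1.645) = Φ(1.667) + Φ(-4.956) = 0.9522 + 0.0000 = 0.9522.

Power ≈ 0.952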